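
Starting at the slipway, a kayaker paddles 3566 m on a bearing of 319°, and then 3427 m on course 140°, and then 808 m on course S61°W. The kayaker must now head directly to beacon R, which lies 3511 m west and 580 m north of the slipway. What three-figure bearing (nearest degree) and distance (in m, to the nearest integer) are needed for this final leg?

Leg 1 (319°, 3566 m): east 3566 sin 319° = -2339.51, north 3566 cos 319° = 2691.29
Leg 2 (140°, 3427 m): east 3427 sin 140° = 2202.83, north 3427 cos 140° = -2625.23
Leg 3 (S61°W, 808 m): east 808 sin 241° = -706.69, north 808 cos 241° = -391.73
Current position: (-843.37, -325.67). Target: (-3511, 580). Remaining: Δeast = -2667.63, Δnorth = 905.67.
Bearing = atan2(-2667.63, 905.67) mod 360° = 288.75°; distance = √((-2667.63)² + (905.67)²) = 2817.180 m.

289°, 2817 m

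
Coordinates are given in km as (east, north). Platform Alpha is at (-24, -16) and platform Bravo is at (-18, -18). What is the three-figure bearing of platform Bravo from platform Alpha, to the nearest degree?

108°

Δeast = -18 − -24 = 6.00; Δnorth = -18 − -16 = -2.00.
Bearing = atan2(Δeast, Δnorth) mod 360° = 108.43° ≈ 108°.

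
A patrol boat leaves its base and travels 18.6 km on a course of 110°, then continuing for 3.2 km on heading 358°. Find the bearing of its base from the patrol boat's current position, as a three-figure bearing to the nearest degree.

Leg 1 (110°, 18.6 km): east 18.6 sin 110° = 17.48, north 18.6 cos 110° = -6.36
Leg 2 (358°, 3.2 km): east 3.2 sin 358° = -0.11, north 3.2 cos 358° = 3.20
Net displacement: 17.37 east, -3.16 north. Direction back to start is (-17.37, 3.16): bearing = atan2(-17.37, 3.16) mod 360° = 280.32° ≈ 280°.

280°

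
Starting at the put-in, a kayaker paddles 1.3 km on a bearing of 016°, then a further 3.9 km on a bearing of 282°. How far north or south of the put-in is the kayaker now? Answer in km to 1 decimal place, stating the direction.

2.1 km north

Leg 1 (016°, 1.3 km): east 1.3 sin 16° = 0.36, north 1.3 cos 16° = 1.25
Leg 2 (282°, 3.9 km): east 3.9 sin 282° = -3.81, north 3.9 cos 282° = 0.81
Net north component: 2.06 km.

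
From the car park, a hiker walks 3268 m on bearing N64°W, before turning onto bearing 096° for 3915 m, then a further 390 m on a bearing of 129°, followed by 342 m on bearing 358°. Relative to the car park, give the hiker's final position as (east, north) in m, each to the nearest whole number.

Leg 1 (N64°W, 3268 m): east 3268 sin 296° = -2937.26, north 3268 cos 296° = 1432.60
Leg 2 (096°, 3915 m): east 3915 sin 96° = 3893.55, north 3915 cos 96° = -409.23
Leg 3 (129°, 390 m): east 390 sin 129° = 303.09, north 390 cos 129° = -245.43
Leg 4 (358°, 342 m): east 342 sin 358° = -11.94, north 342 cos 358° = 341.79
Summing: 1247.45 m east, 1119.72 m north → (1247, 1120).

(1247, 1120)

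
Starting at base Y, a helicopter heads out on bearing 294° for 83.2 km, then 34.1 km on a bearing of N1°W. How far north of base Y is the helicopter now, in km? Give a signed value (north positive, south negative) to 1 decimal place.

Leg 1 (294°, 83.2 km): east 83.2 sin 294° = -76.01, north 83.2 cos 294° = 33.84
Leg 2 (N1°W, 34.1 km): east 34.1 sin 359° = -0.60, north 34.1 cos 359° = 34.09
Net north component: 67.94 km.

67.9 km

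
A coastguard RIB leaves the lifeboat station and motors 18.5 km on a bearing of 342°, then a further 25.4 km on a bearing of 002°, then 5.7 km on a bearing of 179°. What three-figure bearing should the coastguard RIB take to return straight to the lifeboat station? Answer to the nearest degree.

Leg 1 (342°, 18.5 km): east 18.5 sin 342° = -5.72, north 18.5 cos 342° = 17.59
Leg 2 (002°, 25.4 km): east 25.4 sin 2° = 0.89, north 25.4 cos 2° = 25.38
Leg 3 (179°, 5.7 km): east 5.7 sin 179° = 0.10, north 5.7 cos 179° = -5.70
Net displacement: -4.73 east, 37.28 north. Direction back to start is (4.73, -37.28): bearing = atan2(4.73, -37.28) mod 360° = 172.77° ≈ 173°.

173°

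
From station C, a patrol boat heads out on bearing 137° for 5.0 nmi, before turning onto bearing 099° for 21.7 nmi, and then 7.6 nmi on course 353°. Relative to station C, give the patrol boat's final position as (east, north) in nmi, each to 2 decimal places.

Leg 1 (137°, 5.0 nmi): east 5.0 sin 137° = 3.41, north 5.0 cos 137° = -3.66
Leg 2 (099°, 21.7 nmi): east 21.7 sin 99° = 21.43, north 21.7 cos 99° = -3.39
Leg 3 (353°, 7.6 nmi): east 7.6 sin 353° = -0.93, north 7.6 cos 353° = 7.54
Summing: 23.92 nmi east, 0.49 nmi north → (23.92, 0.49).

(23.92, 0.49)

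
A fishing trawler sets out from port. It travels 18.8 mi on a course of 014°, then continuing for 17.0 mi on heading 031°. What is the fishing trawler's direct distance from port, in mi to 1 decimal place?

35.4 mi

Leg 1 (014°, 18.8 mi): east 18.8 sin 14° = 4.55, north 18.8 cos 14° = 18.24
Leg 2 (031°, 17.0 mi): east 17.0 sin 31° = 8.76, north 17.0 cos 31° = 14.57
Net: 13.30 east, 32.81 north. Distance = √((13.30)² + (32.81)²) = 35.408 mi.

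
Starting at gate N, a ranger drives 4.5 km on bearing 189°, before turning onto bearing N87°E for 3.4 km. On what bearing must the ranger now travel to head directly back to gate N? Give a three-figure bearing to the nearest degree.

Leg 1 (189°, 4.5 km): east 4.5 sin 189° = -0.70, north 4.5 cos 189° = -4.44
Leg 2 (N87°E, 3.4 km): east 3.4 sin 87° = 3.40, north 3.4 cos 87° = 0.18
Net displacement: 2.69 east, -4.27 north. Direction back to start is (-2.69, 4.27): bearing = atan2(-2.69, 4.27) mod 360° = 327.76° ≈ 328°.

328°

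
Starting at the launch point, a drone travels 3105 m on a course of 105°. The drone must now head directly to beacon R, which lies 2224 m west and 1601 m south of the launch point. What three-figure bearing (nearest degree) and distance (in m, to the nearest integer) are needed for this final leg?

Leg 1 (105°, 3105 m): east 3105 sin 105° = 2999.20, north 3105 cos 105° = -803.63
Current position: (2999.20, -803.63). Target: (-2224, -1601). Remaining: Δeast = -5223.20, Δnorth = -797.37.
Bearing = atan2(-5223.20, -797.37) mod 360° = 261.32°; distance = √((-5223.20)² + (-797.37)²) = 5283.712 m.

261°, 5284 m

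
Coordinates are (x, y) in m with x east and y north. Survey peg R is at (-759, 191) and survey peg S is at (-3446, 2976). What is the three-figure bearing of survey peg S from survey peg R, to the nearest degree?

316°

Δeast = -3446 − -759 = -2687.00; Δnorth = 2976 − 191 = 2785.00.
Bearing = atan2(Δeast, Δnorth) mod 360° = 316.03° ≈ 316°.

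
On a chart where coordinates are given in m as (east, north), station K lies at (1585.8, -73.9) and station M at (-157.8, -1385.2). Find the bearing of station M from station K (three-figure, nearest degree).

Δeast = -157.8 − 1585.8 = -1743.60; Δnorth = -1385.2 − -73.9 = -1311.30.
Bearing = atan2(Δeast, Δnorth) mod 360° = 233.05° ≈ 233°.

233°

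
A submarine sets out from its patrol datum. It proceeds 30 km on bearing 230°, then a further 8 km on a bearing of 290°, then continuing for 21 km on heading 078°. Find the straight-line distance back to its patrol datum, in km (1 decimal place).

Leg 1 (230°, 30 km): east 30 sin 230° = -22.98, north 30 cos 230° = -19.28
Leg 2 (290°, 8 km): east 8 sin 290° = -7.52, north 8 cos 290° = 2.74
Leg 3 (078°, 21 km): east 21 sin 78° = 20.54, north 21 cos 78° = 4.37
Net: -9.96 east, -12.18 north. Distance = √((-9.96)² + (-12.18)²) = 15.733 km.

15.7 km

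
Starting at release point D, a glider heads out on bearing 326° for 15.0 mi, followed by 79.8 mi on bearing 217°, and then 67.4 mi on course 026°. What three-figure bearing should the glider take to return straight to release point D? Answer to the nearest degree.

109°

Leg 1 (326°, 15.0 mi): east 15.0 sin 326° = -8.39, north 15.0 cos 326° = 12.44
Leg 2 (217°, 79.8 mi): east 79.8 sin 217° = -48.02, north 79.8 cos 217° = -63.73
Leg 3 (026°, 67.4 mi): east 67.4 sin 26° = 29.55, north 67.4 cos 26° = 60.58
Net displacement: -26.87 east, 9.28 north. Direction back to start is (26.87, -9.28): bearing = atan2(26.87, -9.28) mod 360° = 109.06° ≈ 109°.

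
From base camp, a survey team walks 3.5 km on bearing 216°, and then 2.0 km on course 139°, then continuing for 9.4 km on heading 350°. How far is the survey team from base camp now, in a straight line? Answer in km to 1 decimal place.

5.5 km

Leg 1 (216°, 3.5 km): east 3.5 sin 216° = -2.06, north 3.5 cos 216° = -2.83
Leg 2 (139°, 2.0 km): east 2.0 sin 139° = 1.31, north 2.0 cos 139° = -1.51
Leg 3 (350°, 9.4 km): east 9.4 sin 350° = -1.63, north 9.4 cos 350° = 9.26
Net: -2.38 east, 4.92 north. Distance = √((-2.38)² + (4.92)²) = 5.461 km.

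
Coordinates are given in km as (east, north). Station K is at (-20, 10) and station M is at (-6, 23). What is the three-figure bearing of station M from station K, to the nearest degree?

Δeast = -6 − -20 = 14.00; Δnorth = 23 − 10 = 13.00.
Bearing = atan2(Δeast, Δnorth) mod 360° = 47.12° ≈ 047°.

047°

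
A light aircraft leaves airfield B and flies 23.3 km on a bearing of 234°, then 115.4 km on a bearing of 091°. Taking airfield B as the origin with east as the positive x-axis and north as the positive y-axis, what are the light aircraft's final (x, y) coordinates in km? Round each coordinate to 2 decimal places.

(96.53, -15.71)

Leg 1 (234°, 23.3 km): east 23.3 sin 234° = -18.85, north 23.3 cos 234° = -13.70
Leg 2 (091°, 115.4 km): east 115.4 sin 91° = 115.38, north 115.4 cos 91° = -2.01
Summing: 96.53 km east, -15.71 km north → (96.53, -15.71).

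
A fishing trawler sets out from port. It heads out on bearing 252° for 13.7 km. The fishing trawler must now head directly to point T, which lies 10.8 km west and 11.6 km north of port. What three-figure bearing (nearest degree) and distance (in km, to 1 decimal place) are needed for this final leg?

008°, 16.0 km

Leg 1 (252°, 13.7 km): east 13.7 sin 252° = -13.03, north 13.7 cos 252° = -4.23
Current position: (-13.03, -4.23). Target: (-10.8, 11.6). Remaining: Δeast = 2.23, Δnorth = 15.83.
Bearing = atan2(2.23, 15.83) mod 360° = 8.01°; distance = √((2.23)² + (15.83)²) = 15.990 km.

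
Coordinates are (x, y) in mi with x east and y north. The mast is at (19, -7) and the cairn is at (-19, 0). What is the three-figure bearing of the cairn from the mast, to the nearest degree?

Δeast = -19 − 19 = -38.00; Δnorth = 0 − -7 = 7.00.
Bearing = atan2(Δeast, Δnorth) mod 360° = 280.44° ≈ 280°.

280°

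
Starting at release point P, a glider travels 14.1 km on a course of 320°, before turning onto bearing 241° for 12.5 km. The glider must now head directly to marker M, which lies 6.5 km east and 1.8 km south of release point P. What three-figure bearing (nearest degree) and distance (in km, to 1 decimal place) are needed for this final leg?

Leg 1 (320°, 14.1 km): east 14.1 sin 320° = -9.06, north 14.1 cos 320° = 10.80
Leg 2 (241°, 12.5 km): east 12.5 sin 241° = -10.93, north 12.5 cos 241° = -6.06
Current position: (-20.00, 4.74). Target: (6.5, -1.8). Remaining: Δeast = 26.50, Δnorth = -6.54.
Bearing = atan2(26.50, -6.54) mod 360° = 103.87°; distance = √((26.50)² + (-6.54)²) = 27.292 km.

104°, 27.3 km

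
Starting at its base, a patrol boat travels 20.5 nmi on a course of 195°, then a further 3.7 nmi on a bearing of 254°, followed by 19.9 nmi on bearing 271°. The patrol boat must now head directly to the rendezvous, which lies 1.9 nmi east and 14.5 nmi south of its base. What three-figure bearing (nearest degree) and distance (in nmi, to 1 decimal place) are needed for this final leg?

Leg 1 (195°, 20.5 nmi): east 20.5 sin 195° = -5.31, north 20.5 cos 195° = -19.80
Leg 2 (254°, 3.7 nmi): east 3.7 sin 254° = -3.56, north 3.7 cos 254° = -1.02
Leg 3 (271°, 19.9 nmi): east 19.9 sin 271° = -19.90, north 19.9 cos 271° = 0.35
Current position: (-28.76, -20.47). Target: (1.9, -14.5). Remaining: Δeast = 30.66, Δnorth = 5.97.
Bearing = atan2(30.66, 5.97) mod 360° = 78.97°; distance = √((30.66)² + (5.97)²) = 31.236 nmi.

079°, 31.2 nmi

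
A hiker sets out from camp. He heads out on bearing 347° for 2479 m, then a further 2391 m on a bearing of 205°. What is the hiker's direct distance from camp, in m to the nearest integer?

Leg 1 (347°, 2479 m): east 2479 sin 347° = -557.65, north 2479 cos 347° = 2415.46
Leg 2 (205°, 2391 m): east 2391 sin 205° = -1010.48, north 2391 cos 205° = -2166.98
Net: -1568.13 east, 248.48 north. Distance = √((-1568.13)² + (248.48)²) = 1587.699 m.

1588 m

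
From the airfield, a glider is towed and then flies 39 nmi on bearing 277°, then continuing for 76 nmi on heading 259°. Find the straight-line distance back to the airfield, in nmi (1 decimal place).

Leg 1 (277°, 39 nmi): east 39 sin 277° = -38.71, north 39 cos 277° = 4.75
Leg 2 (259°, 76 nmi): east 76 sin 259° = -74.60, north 76 cos 259° = -14.50
Net: -113.31 east, -9.75 north. Distance = √((-113.31)² + (-9.75)²) = 113.732 nmi.

113.7 nmi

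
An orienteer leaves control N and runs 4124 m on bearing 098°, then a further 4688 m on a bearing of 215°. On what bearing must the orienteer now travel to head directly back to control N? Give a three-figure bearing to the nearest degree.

342°

Leg 1 (098°, 4124 m): east 4124 sin 98° = 4083.87, north 4124 cos 98° = -573.95
Leg 2 (215°, 4688 m): east 4688 sin 215° = -2688.93, north 4688 cos 215° = -3840.18
Net displacement: 1394.94 east, -4414.13 north. Direction back to start is (-1394.94, 4414.13): bearing = atan2(-1394.94, 4414.13) mod 360° = 342.46° ≈ 342°.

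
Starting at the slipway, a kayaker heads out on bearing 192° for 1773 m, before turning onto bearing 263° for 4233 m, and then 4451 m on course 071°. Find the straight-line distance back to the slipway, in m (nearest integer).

879 m

Leg 1 (192°, 1773 m): east 1773 sin 192° = -368.63, north 1773 cos 192° = -1734.26
Leg 2 (263°, 4233 m): east 4233 sin 263° = -4201.45, north 4233 cos 263° = -515.87
Leg 3 (071°, 4451 m): east 4451 sin 71° = 4208.50, north 4451 cos 71° = 1449.10
Net: -361.57 east, -801.02 north. Distance = √((-361.57)² + (-801.02)²) = 878.849 m.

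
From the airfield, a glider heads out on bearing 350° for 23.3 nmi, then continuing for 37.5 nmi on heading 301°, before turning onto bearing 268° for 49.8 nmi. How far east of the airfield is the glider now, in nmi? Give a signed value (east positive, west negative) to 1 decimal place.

Leg 1 (350°, 23.3 nmi): east 23.3 sin 350° = -4.05, north 23.3 cos 350° = 22.95
Leg 2 (301°, 37.5 nmi): east 37.5 sin 301° = -32.14, north 37.5 cos 301° = 19.31
Leg 3 (268°, 49.8 nmi): east 49.8 sin 268° = -49.77, north 49.8 cos 268° = -1.74
Net east component: -85.96 nmi.

-86.0 nmi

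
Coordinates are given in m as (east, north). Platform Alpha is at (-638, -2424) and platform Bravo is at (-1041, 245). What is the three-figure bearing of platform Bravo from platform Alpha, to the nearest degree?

Δeast = -1041 − -638 = -403.00; Δnorth = 245 − -2424 = 2669.00.
Bearing = atan2(Δeast, Δnorth) mod 360° = 351.41° ≈ 351°.

351°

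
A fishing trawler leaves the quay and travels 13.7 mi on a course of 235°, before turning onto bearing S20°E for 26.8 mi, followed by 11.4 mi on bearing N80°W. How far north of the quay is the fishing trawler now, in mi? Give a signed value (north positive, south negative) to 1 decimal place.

Leg 1 (235°, 13.7 mi): east 13.7 sin 235° = -11.22, north 13.7 cos 235° = -7.86
Leg 2 (S20°E, 26.8 mi): east 26.8 sin 160° = 9.17, north 26.8 cos 160° = -25.18
Leg 3 (N80°W, 11.4 mi): east 11.4 sin 280° = -11.23, north 11.4 cos 280° = 1.98
Net north component: -31.06 mi.

-31.1 mi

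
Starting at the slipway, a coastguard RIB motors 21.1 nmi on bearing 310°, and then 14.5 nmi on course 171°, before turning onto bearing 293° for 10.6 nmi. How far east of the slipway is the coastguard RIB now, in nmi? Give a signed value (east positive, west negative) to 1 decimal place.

Leg 1 (310°, 21.1 nmi): east 21.1 sin 310° = -16.16, north 21.1 cos 310° = 13.56
Leg 2 (171°, 14.5 nmi): east 14.5 sin 171° = 2.27, north 14.5 cos 171° = -14.32
Leg 3 (293°, 10.6 nmi): east 10.6 sin 293° = -9.76, north 10.6 cos 293° = 4.14
Net east component: -23.65 nmi.

-23.7 nmi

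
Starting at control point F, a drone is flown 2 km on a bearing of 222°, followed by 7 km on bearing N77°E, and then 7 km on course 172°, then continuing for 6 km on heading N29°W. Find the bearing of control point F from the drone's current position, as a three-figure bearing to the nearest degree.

Leg 1 (222°, 2 km): east 2 sin 222° = -1.34, north 2 cos 222° = -1.49
Leg 2 (N77°E, 7 km): east 7 sin 77° = 6.82, north 7 cos 77° = 1.57
Leg 3 (172°, 7 km): east 7 sin 172° = 0.97, north 7 cos 172° = -6.93
Leg 4 (N29°W, 6 km): east 6 sin 331° = -2.91, north 6 cos 331° = 5.25
Net displacement: 3.55 east, -1.60 north. Direction back to start is (-3.55, 1.60): bearing = atan2(-3.55, 1.60) mod 360° = 294.22° ≈ 294°.

294°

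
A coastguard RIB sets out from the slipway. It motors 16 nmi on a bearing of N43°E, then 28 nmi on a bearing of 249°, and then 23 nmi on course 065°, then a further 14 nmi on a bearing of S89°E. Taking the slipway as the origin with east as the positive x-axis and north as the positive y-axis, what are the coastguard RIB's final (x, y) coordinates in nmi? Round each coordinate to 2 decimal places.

(19.61, 11.14)

Leg 1 (N43°E, 16 nmi): east 16 sin 43° = 10.91, north 16 cos 43° = 11.70
Leg 2 (249°, 28 nmi): east 28 sin 249° = -26.14, north 28 cos 249° = -10.03
Leg 3 (065°, 23 nmi): east 23 sin 65° = 20.85, north 23 cos 65° = 9.72
Leg 4 (S89°E, 14 nmi): east 14 sin 91° = 14.00, north 14 cos 91° = -0.24
Summing: 19.61 nmi east, 11.14 nmi north → (19.61, 11.14).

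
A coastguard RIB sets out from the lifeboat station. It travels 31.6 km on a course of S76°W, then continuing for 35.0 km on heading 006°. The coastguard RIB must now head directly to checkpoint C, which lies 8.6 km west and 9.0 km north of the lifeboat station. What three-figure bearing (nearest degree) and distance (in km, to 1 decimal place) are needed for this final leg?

135°, 25.9 km

Leg 1 (S76°W, 31.6 km): east 31.6 sin 256° = -30.66, north 31.6 cos 256° = -7.64
Leg 2 (006°, 35.0 km): east 35.0 sin 6° = 3.66, north 35.0 cos 6° = 34.81
Current position: (-27.00, 27.16). Target: (-8.6, 9.0). Remaining: Δeast = 18.40, Δnorth = -18.16.
Bearing = atan2(18.40, -18.16) mod 360° = 134.63°; distance = √((18.40)² + (-18.16)²) = 25.857 km.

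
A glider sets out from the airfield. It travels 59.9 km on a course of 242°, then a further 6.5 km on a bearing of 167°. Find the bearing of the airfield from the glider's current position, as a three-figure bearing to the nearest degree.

056°

Leg 1 (242°, 59.9 km): east 59.9 sin 242° = -52.89, north 59.9 cos 242° = -28.12
Leg 2 (167°, 6.5 km): east 6.5 sin 167° = 1.46, north 6.5 cos 167° = -6.33
Net displacement: -51.43 east, -34.45 north. Direction back to start is (51.43, 34.45): bearing = atan2(51.43, 34.45) mod 360° = 56.18° ≈ 056°.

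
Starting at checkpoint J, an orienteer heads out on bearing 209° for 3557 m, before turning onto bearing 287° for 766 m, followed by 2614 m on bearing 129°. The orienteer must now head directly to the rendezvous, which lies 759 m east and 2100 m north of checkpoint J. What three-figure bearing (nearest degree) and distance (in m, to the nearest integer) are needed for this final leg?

Leg 1 (209°, 3557 m): east 3557 sin 209° = -1724.47, north 3557 cos 209° = -3111.02
Leg 2 (287°, 766 m): east 766 sin 287° = -732.53, north 766 cos 287° = 223.96
Leg 3 (129°, 2614 m): east 2614 sin 129° = 2031.46, north 2614 cos 129° = -1645.04
Current position: (-425.54, -4532.11). Target: (759, 2100). Remaining: Δeast = 1184.54, Δnorth = 6632.11.
Bearing = atan2(1184.54, 6632.11) mod 360° = 10.13°; distance = √((1184.54)² + (6632.11)²) = 6737.062 m.

010°, 6737 m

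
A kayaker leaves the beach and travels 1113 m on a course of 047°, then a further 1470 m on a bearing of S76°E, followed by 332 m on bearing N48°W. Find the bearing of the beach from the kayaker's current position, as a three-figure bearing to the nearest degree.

253°

Leg 1 (047°, 1113 m): east 1113 sin 47° = 814.00, north 1113 cos 47° = 759.06
Leg 2 (S76°E, 1470 m): east 1470 sin 104° = 1426.33, north 1470 cos 104° = -355.63
Leg 3 (N48°W, 332 m): east 332 sin 312° = -246.72, north 332 cos 312° = 222.15
Net displacement: 1993.61 east, 625.59 north. Direction back to start is (-1993.61, -625.59): bearing = atan2(-1993.61, -625.59) mod 360° = 252.58° ≈ 253°.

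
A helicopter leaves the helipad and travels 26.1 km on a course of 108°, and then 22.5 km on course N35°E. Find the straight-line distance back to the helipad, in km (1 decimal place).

39.1 km

Leg 1 (108°, 26.1 km): east 26.1 sin 108° = 24.82, north 26.1 cos 108° = -8.07
Leg 2 (N35°E, 22.5 km): east 22.5 sin 35° = 12.91, north 22.5 cos 35° = 18.43
Net: 37.73 east, 10.37 north. Distance = √((37.73)² + (10.37)²) = 39.126 km.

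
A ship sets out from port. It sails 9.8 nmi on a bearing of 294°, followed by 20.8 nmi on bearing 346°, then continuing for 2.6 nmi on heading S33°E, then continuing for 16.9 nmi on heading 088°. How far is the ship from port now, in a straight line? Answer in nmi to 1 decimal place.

Leg 1 (294°, 9.8 nmi): east 9.8 sin 294° = -8.95, north 9.8 cos 294° = 3.99
Leg 2 (346°, 20.8 nmi): east 20.8 sin 346° = -5.03, north 20.8 cos 346° = 20.18
Leg 3 (S33°E, 2.6 nmi): east 2.6 sin 147° = 1.42, north 2.6 cos 147° = -2.18
Leg 4 (088°, 16.9 nmi): east 16.9 sin 88° = 16.89, north 16.9 cos 88° = 0.59
Net: 4.32 east, 22.58 north. Distance = √((4.32)² + (22.58)²) = 22.987 nmi.

23.0 nmi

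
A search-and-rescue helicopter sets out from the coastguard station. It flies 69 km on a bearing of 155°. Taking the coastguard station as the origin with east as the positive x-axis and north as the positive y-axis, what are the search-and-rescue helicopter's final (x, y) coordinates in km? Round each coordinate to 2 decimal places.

Leg 1 (155°, 69 km): east 69 sin 155° = 29.16, north 69 cos 155° = -62.54
Summing: 29.16 km east, -62.54 km north → (29.16, -62.54).

(29.16, -62.54)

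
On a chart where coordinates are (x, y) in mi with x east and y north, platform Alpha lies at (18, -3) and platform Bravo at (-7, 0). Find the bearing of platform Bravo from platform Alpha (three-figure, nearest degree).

277°

Δeast = -7 − 18 = -25.00; Δnorth = 0 − -3 = 3.00.
Bearing = atan2(Δeast, Δnorth) mod 360° = 276.84° ≈ 277°.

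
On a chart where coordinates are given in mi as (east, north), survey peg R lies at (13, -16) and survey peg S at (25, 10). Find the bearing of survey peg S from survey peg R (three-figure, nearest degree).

Δeast = 25 − 13 = 12.00; Δnorth = 10 − -16 = 26.00.
Bearing = atan2(Δeast, Δnorth) mod 360° = 24.78° ≈ 025°.

025°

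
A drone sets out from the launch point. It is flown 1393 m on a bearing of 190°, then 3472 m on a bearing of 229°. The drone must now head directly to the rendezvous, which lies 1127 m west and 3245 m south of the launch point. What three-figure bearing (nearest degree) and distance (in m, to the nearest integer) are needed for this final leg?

Leg 1 (190°, 1393 m): east 1393 sin 190° = -241.89, north 1393 cos 190° = -1371.84
Leg 2 (229°, 3472 m): east 3472 sin 229° = -2620.35, north 3472 cos 229° = -2277.84
Current position: (-2862.24, -3649.67). Target: (-1127, -3245). Remaining: Δeast = 1735.24, Δnorth = 404.67.
Bearing = atan2(1735.24, 404.67) mod 360° = 76.87°; distance = √((1735.24)² + (404.67)²) = 1781.806 m.

077°, 1782 m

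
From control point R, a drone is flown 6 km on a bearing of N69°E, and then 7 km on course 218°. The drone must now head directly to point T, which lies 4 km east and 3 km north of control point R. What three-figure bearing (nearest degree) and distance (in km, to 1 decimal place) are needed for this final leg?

023°, 6.9 km

Leg 1 (N69°E, 6 km): east 6 sin 69° = 5.60, north 6 cos 69° = 2.15
Leg 2 (218°, 7 km): east 7 sin 218° = -4.31, north 7 cos 218° = -5.52
Current position: (1.29, -3.37). Target: (4, 3). Remaining: Δeast = 2.71, Δnorth = 6.37.
Bearing = atan2(2.71, 6.37) mod 360° = 23.05°; distance = √((2.71)² + (6.37)²) = 6.918 km.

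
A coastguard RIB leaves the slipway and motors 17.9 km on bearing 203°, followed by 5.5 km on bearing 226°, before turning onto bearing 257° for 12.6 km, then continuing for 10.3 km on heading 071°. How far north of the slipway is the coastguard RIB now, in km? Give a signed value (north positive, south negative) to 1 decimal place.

-19.8 km

Leg 1 (203°, 17.9 km): east 17.9 sin 203° = -6.99, north 17.9 cos 203° = -16.48
Leg 2 (226°, 5.5 km): east 5.5 sin 226° = -3.96, north 5.5 cos 226° = -3.82
Leg 3 (257°, 12.6 km): east 12.6 sin 257° = -12.28, north 12.6 cos 257° = -2.83
Leg 4 (071°, 10.3 km): east 10.3 sin 71° = 9.74, north 10.3 cos 71° = 3.35
Net north component: -19.78 km.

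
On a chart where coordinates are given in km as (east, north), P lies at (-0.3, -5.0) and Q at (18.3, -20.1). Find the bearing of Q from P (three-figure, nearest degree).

129°

Δeast = 18.3 − -0.3 = 18.60; Δnorth = -20.1 − -5.0 = -15.10.
Bearing = atan2(Δeast, Δnorth) mod 360° = 129.07° ≈ 129°.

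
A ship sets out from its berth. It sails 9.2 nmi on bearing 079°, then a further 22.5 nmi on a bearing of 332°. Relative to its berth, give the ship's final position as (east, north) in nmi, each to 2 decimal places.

(-1.53, 21.62)

Leg 1 (079°, 9.2 nmi): east 9.2 sin 79° = 9.03, north 9.2 cos 79° = 1.76
Leg 2 (332°, 22.5 nmi): east 22.5 sin 332° = -10.56, north 22.5 cos 332° = 19.87
Summing: -1.53 nmi east, 21.62 nmi north → (-1.53, 21.62).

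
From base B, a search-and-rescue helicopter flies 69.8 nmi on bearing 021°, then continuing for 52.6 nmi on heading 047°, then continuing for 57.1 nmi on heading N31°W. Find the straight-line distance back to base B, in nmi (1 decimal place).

Leg 1 (021°, 69.8 nmi): east 69.8 sin 21° = 25.01, north 69.8 cos 21° = 65.16
Leg 2 (047°, 52.6 nmi): east 52.6 sin 47° = 38.47, north 52.6 cos 47° = 35.87
Leg 3 (N31°W, 57.1 nmi): east 57.1 sin 329° = -29.41, north 57.1 cos 329° = 48.94
Net: 34.07 east, 149.98 north. Distance = √((34.07)² + (149.98)²) = 153.803 nmi.

153.8 nmi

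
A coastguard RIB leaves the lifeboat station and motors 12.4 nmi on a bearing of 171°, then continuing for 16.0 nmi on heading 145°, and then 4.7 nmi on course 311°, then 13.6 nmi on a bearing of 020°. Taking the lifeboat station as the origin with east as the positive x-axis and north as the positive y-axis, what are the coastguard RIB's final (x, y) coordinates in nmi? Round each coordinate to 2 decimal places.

Leg 1 (171°, 12.4 nmi): east 12.4 sin 171° = 1.94, north 12.4 cos 171° = -12.25
Leg 2 (145°, 16.0 nmi): east 16.0 sin 145° = 9.18, north 16.0 cos 145° = -13.11
Leg 3 (311°, 4.7 nmi): east 4.7 sin 311° = -3.55, north 4.7 cos 311° = 3.08
Leg 4 (020°, 13.6 nmi): east 13.6 sin 20° = 4.65, north 13.6 cos 20° = 12.78
Summing: 12.22 nmi east, -9.49 nmi north → (12.22, -9.49).

(12.22, -9.49)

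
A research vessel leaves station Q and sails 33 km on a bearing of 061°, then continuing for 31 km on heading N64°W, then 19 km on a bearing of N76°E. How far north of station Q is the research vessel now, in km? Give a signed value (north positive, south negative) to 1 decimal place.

34.2 km

Leg 1 (061°, 33 km): east 33 sin 61° = 28.86, north 33 cos 61° = 16.00
Leg 2 (N64°W, 31 km): east 31 sin 296° = -27.86, north 31 cos 296° = 13.59
Leg 3 (N76°E, 19 km): east 19 sin 76° = 18.44, north 19 cos 76° = 4.60
Net north component: 34.18 km.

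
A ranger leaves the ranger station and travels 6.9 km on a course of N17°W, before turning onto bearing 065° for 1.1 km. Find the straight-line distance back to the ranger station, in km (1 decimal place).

7.1 km

Leg 1 (N17°W, 6.9 km): east 6.9 sin 343° = -2.02, north 6.9 cos 343° = 6.60
Leg 2 (065°, 1.1 km): east 1.1 sin 65° = 1.00, north 1.1 cos 65° = 0.46
Net: -1.02 east, 7.06 north. Distance = √((-1.02)² + (7.06)²) = 7.137 km.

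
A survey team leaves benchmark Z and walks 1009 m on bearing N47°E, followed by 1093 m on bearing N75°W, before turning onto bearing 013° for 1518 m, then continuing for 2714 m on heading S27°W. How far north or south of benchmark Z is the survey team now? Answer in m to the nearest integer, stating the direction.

32 m north

Leg 1 (N47°E, 1009 m): east 1009 sin 47° = 737.94, north 1009 cos 47° = 688.14
Leg 2 (N75°W, 1093 m): east 1093 sin 285° = -1055.76, north 1093 cos 285° = 282.89
Leg 3 (013°, 1518 m): east 1518 sin 13° = 341.48, north 1518 cos 13° = 1479.09
Leg 4 (S27°W, 2714 m): east 2714 sin 207° = -1232.13, north 2714 cos 207° = -2418.19
Net north component: 31.93 m.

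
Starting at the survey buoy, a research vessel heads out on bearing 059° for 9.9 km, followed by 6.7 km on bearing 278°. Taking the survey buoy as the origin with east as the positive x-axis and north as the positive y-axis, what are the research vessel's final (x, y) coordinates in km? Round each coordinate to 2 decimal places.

Leg 1 (059°, 9.9 km): east 9.9 sin 59° = 8.49, north 9.9 cos 59° = 5.10
Leg 2 (278°, 6.7 km): east 6.7 sin 278° = -6.63, north 6.7 cos 278° = 0.93
Summing: 1.85 km east, 6.03 km north → (1.85, 6.03).

(1.85, 6.03)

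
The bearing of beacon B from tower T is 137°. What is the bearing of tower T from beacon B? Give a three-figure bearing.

317°

Back-bearing = 137° + 180° = 317°.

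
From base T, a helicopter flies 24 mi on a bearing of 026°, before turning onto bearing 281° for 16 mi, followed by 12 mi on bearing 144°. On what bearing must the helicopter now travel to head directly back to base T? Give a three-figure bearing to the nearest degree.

Leg 1 (026°, 24 mi): east 24 sin 26° = 10.52, north 24 cos 26° = 21.57
Leg 2 (281°, 16 mi): east 16 sin 281° = -15.71, north 16 cos 281° = 3.05
Leg 3 (144°, 12 mi): east 12 sin 144° = 7.05, north 12 cos 144° = -9.71
Net displacement: 1.87 east, 14.92 north. Direction back to start is (-1.87, -14.92): bearing = atan2(-1.87, -14.92) mod 360° = 187.14° ≈ 187°.

187°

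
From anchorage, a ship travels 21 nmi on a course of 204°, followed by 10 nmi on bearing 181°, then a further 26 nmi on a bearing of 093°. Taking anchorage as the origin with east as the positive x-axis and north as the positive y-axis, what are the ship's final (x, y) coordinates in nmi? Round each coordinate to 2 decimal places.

(17.25, -30.54)

Leg 1 (204°, 21 nmi): east 21 sin 204° = -8.54, north 21 cos 204° = -19.18
Leg 2 (181°, 10 nmi): east 10 sin 181° = -0.17, north 10 cos 181° = -10.00
Leg 3 (093°, 26 nmi): east 26 sin 93° = 25.96, north 26 cos 93° = -1.36
Summing: 17.25 nmi east, -30.54 nmi north → (17.25, -30.54).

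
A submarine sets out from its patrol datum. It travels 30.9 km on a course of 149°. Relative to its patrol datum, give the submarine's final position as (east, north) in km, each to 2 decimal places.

Leg 1 (149°, 30.9 km): east 30.9 sin 149° = 15.91, north 30.9 cos 149° = -26.49
Summing: 15.91 km east, -26.49 km north → (15.91, -26.49).

(15.91, -26.49)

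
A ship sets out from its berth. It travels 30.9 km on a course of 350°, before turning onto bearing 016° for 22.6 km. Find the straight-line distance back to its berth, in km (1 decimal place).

52.2 km

Leg 1 (350°, 30.9 km): east 30.9 sin 350° = -5.37, north 30.9 cos 350° = 30.43
Leg 2 (016°, 22.6 km): east 22.6 sin 16° = 6.23, north 22.6 cos 16° = 21.72
Net: 0.86 east, 52.16 north. Distance = √((0.86)² + (52.16)²) = 52.162 km.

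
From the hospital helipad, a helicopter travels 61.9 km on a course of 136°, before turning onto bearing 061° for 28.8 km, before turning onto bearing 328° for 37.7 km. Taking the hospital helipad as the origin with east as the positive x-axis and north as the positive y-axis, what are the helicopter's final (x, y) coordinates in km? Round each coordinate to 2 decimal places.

Leg 1 (136°, 61.9 km): east 61.9 sin 136° = 43.00, north 61.9 cos 136° = -44.53
Leg 2 (061°, 28.8 km): east 28.8 sin 61° = 25.19, north 28.8 cos 61° = 13.96
Leg 3 (328°, 37.7 km): east 37.7 sin 328° = -19.98, north 37.7 cos 328° = 31.97
Summing: 48.21 km east, 1.41 km north → (48.21, 1.41).

(48.21, 1.41)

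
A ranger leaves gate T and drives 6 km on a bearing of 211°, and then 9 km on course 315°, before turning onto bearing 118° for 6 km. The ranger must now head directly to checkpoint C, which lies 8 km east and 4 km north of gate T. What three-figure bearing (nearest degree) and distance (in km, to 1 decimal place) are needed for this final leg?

Leg 1 (211°, 6 km): east 6 sin 211° = -3.09, north 6 cos 211° = -5.14
Leg 2 (315°, 9 km): east 9 sin 315° = -6.36, north 9 cos 315° = 6.36
Leg 3 (118°, 6 km): east 6 sin 118° = 5.30, north 6 cos 118° = -2.82
Current position: (-4.16, -1.60). Target: (8, 4). Remaining: Δeast = 12.16, Δnorth = 5.60.
Bearing = atan2(12.16, 5.60) mod 360° = 65.28°; distance = √((12.16)² + (5.60)²) = 13.383 km.

065°, 13.4 km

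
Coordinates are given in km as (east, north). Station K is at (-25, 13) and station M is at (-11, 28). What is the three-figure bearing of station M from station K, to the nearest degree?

043°

Δeast = -11 − -25 = 14.00; Δnorth = 28 − 13 = 15.00.
Bearing = atan2(Δeast, Δnorth) mod 360° = 43.03° ≈ 043°.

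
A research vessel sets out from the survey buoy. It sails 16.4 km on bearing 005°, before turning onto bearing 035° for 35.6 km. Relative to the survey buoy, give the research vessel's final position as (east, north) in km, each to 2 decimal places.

(21.85, 45.50)

Leg 1 (005°, 16.4 km): east 16.4 sin 5° = 1.43, north 16.4 cos 5° = 16.34
Leg 2 (035°, 35.6 km): east 35.6 sin 35° = 20.42, north 35.6 cos 35° = 29.16
Summing: 21.85 km east, 45.50 km north → (21.85, 45.50).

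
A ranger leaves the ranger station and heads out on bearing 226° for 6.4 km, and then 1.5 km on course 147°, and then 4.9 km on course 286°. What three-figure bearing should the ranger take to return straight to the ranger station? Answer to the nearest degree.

063°

Leg 1 (226°, 6.4 km): east 6.4 sin 226° = -4.60, north 6.4 cos 226° = -4.45
Leg 2 (147°, 1.5 km): east 1.5 sin 147° = 0.82, north 1.5 cos 147° = -1.26
Leg 3 (286°, 4.9 km): east 4.9 sin 286° = -4.71, north 4.9 cos 286° = 1.35
Net displacement: -8.50 east, -4.35 north. Direction back to start is (8.50, 4.35): bearing = atan2(8.50, 4.35) mod 360° = 62.87° ≈ 063°.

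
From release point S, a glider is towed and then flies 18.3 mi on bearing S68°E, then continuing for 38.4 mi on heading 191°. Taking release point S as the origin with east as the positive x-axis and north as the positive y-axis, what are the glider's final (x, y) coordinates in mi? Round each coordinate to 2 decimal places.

Leg 1 (S68°E, 18.3 mi): east 18.3 sin 112° = 16.97, north 18.3 cos 112° = -6.86
Leg 2 (191°, 38.4 mi): east 38.4 sin 191° = -7.33, north 38.4 cos 191° = -37.69
Summing: 9.64 mi east, -44.55 mi north → (9.64, -44.55).

(9.64, -44.55)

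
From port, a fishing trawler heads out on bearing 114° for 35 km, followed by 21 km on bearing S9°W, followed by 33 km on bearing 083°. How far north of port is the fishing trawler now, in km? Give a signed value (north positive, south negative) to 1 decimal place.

-31.0 km

Leg 1 (114°, 35 km): east 35 sin 114° = 31.97, north 35 cos 114° = -14.24
Leg 2 (S9°W, 21 km): east 21 sin 189° = -3.29, north 21 cos 189° = -20.74
Leg 3 (083°, 33 km): east 33 sin 83° = 32.75, north 33 cos 83° = 4.02
Net north component: -30.96 km.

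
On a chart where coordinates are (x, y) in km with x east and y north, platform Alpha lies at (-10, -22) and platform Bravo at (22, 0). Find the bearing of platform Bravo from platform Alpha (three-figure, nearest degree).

Δeast = 22 − -10 = 32.00; Δnorth = 0 − -22 = 22.00.
Bearing = atan2(Δeast, Δnorth) mod 360° = 55.49° ≈ 055°.

055°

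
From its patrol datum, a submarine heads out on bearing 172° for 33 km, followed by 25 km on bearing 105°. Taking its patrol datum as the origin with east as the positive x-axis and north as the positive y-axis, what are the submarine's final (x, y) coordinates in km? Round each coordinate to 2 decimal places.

(28.74, -39.15)

Leg 1 (172°, 33 km): east 33 sin 172° = 4.59, north 33 cos 172° = -32.68
Leg 2 (105°, 25 km): east 25 sin 105° = 24.15, north 25 cos 105° = -6.47
Summing: 28.74 km east, -39.15 km north → (28.74, -39.15).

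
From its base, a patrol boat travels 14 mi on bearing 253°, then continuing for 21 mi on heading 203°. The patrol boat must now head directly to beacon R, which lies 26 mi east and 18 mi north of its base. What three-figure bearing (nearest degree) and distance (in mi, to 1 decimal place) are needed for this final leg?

Leg 1 (253°, 14 mi): east 14 sin 253° = -13.39, north 14 cos 253° = -4.09
Leg 2 (203°, 21 mi): east 21 sin 203° = -8.21, north 21 cos 203° = -19.33
Current position: (-21.59, -23.42). Target: (26, 18). Remaining: Δeast = 47.59, Δnorth = 41.42.
Bearing = atan2(47.59, 41.42) mod 360° = 48.96°; distance = √((47.59)² + (41.42)²) = 63.096 mi.

049°, 63.1 mi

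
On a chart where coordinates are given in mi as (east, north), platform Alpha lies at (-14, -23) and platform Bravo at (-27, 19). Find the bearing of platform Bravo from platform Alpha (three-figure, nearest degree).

343°

Δeast = -27 − -14 = -13.00; Δnorth = 19 − -23 = 42.00.
Bearing = atan2(Δeast, Δnorth) mod 360° = 342.80° ≈ 343°.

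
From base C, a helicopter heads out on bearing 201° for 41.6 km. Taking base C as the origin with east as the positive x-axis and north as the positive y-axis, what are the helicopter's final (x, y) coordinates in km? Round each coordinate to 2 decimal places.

(-14.91, -38.84)

Leg 1 (201°, 41.6 km): east 41.6 sin 201° = -14.91, north 41.6 cos 201° = -38.84
Summing: -14.91 km east, -38.84 km north → (-14.91, -38.84).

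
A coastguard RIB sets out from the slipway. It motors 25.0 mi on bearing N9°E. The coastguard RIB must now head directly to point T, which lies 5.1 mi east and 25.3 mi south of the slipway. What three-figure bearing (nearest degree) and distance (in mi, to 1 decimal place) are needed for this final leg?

179°, 50.0 mi

Leg 1 (N9°E, 25.0 mi): east 25.0 sin 9° = 3.91, north 25.0 cos 9° = 24.69
Current position: (3.91, 24.69). Target: (5.1, -25.3). Remaining: Δeast = 1.19, Δnorth = -49.99.
Bearing = atan2(1.19, -49.99) mod 360° = 178.64°; distance = √((1.19)² + (-49.99)²) = 50.006 mi.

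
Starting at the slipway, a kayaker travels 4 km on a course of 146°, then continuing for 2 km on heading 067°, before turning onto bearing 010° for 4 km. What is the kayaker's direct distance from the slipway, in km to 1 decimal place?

5.0 km

Leg 1 (146°, 4 km): east 4 sin 146° = 2.24, north 4 cos 146° = -3.32
Leg 2 (067°, 2 km): east 2 sin 67° = 1.84, north 2 cos 67° = 0.78
Leg 3 (010°, 4 km): east 4 sin 10° = 0.69, north 4 cos 10° = 3.94
Net: 4.77 east, 1.40 north. Distance = √((4.77)² + (1.40)²) = 4.975 km.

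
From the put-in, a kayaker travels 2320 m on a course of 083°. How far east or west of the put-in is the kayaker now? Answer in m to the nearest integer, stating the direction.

2303 m east

Leg 1 (083°, 2320 m): east 2320 sin 83° = 2302.71, north 2320 cos 83° = 282.74
Net east component: 2302.71 m.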